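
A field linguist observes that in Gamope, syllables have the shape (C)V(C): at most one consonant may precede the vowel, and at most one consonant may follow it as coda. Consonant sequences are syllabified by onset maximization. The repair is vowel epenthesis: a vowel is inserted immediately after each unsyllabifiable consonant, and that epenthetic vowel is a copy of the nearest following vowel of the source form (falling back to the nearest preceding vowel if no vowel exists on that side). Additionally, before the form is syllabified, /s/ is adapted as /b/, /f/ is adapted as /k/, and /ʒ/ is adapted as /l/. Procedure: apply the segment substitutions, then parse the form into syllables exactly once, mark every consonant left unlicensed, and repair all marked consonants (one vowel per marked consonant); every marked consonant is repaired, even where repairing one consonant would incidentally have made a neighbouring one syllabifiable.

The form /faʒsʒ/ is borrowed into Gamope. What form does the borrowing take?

Substitution: /f/ → /k/, /ʒ/ → /l/, /s/ → /b/, giving /kalbl/.
Syllabifying with onset maximization leaves /b/, /l/ stranded (at most one coda consonant is licensed; onsets are limited to one consonant).
Epenthesis after each stranded consonant: /b/ → /ba/, /l/ → /la/.

kalbala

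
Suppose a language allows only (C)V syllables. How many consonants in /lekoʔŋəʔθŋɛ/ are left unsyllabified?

3

The consonants /ʔ/, /ʔ/, /θ/ cannot be parsed into a legal (C)V syllable (no codas are permitted; onsets are limited to one consonant).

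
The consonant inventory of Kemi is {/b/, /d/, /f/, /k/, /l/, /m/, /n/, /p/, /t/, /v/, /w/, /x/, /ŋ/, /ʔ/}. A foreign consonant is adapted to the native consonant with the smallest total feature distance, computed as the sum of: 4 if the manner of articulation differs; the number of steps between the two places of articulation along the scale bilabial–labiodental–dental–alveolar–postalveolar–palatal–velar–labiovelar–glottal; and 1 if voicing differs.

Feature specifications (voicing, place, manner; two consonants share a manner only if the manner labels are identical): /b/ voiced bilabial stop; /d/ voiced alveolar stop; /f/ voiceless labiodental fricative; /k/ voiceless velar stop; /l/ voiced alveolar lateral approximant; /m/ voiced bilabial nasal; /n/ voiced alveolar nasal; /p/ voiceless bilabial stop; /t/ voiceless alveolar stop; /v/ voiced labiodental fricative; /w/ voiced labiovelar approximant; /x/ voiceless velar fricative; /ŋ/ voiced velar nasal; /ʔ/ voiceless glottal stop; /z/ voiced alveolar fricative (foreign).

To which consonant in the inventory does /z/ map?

v

/v/ is closest: same manner (fricative), place distance 2 (alveolar→labiodental), same voicing; total 2. Next closest is /f/ at distance 3.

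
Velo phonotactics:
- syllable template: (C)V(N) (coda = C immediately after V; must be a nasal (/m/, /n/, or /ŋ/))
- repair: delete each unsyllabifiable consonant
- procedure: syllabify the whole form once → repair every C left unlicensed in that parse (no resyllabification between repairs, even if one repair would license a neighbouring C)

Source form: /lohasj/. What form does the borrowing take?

loha

The consonants /s/, /j/ cannot be parsed into a legal (C)V(N) syllable (only a nasal (/m/, /n/, or /ŋ/) is licensed in coda position; onsets are limited to one consonant).
Deleting the stranded consonants removes /s/, /j/.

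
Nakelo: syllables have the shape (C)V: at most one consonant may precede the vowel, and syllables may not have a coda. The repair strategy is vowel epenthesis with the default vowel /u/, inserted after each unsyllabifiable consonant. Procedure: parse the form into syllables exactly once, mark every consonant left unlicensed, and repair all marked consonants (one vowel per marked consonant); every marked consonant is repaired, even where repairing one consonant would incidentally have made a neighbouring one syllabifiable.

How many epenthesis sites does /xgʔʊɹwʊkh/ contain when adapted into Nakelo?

5

The unsyllabifiable consonants are /x/, /g/, /ɹ/, /k/, /h/; each receives one epenthetic vowel.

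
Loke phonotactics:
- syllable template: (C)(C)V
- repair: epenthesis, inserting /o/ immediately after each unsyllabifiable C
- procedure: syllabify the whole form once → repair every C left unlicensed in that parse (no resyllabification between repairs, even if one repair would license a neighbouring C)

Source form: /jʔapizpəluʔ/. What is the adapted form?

Under (C)(C)V, the unsyllabifiable consonants are /ʔ/ (no codas are permitted; onsets may contain at most 2 consonants).
Inserting the epenthetic vowel yields /ʔ/ → /ʔo/.

jʔapizpəluʔo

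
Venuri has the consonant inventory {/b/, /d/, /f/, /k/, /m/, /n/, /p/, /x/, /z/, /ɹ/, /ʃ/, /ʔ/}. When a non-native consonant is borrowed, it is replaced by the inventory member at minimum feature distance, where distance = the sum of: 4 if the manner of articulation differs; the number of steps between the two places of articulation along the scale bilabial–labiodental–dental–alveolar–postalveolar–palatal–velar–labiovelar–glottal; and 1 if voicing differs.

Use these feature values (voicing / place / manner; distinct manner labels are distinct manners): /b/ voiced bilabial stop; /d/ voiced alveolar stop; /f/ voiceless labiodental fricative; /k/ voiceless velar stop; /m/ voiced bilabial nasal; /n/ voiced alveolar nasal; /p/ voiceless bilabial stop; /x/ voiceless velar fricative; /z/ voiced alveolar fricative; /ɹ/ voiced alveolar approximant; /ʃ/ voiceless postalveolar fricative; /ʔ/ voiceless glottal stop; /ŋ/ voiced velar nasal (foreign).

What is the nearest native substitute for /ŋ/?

/n/ is closest: same manner (nasal), place distance 3 (velar→alveolar), same voicing; total 3. Next closest is /k/ at distance 5.

n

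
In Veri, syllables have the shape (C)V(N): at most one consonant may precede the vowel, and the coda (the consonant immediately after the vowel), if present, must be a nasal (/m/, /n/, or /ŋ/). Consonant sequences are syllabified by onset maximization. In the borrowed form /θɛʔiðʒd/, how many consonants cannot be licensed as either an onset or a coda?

3

Under (C)V(N), the unsyllabifiable consonants are /ð/, /ʒ/, /d/ (only a nasal (/m/, /n/, or /ŋ/) is licensed in coda position; onsets are limited to one consonant).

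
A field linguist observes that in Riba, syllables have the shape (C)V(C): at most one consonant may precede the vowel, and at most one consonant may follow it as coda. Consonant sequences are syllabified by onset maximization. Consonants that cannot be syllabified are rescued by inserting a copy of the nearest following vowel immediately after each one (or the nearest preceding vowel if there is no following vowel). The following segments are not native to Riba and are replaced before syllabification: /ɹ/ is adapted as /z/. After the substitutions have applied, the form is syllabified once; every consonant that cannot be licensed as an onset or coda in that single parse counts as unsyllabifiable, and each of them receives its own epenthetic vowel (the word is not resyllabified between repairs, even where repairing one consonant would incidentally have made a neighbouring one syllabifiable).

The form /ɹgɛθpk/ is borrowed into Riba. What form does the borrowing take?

Substitution: /ɹ/ → /z/, giving /zgɛθpk/.
Syllabifying with onset maximization leaves /z/, /p/, /k/ stranded (at most one coda consonant is licensed; onsets are limited to one consonant).
Inserting the epenthetic vowel yields /z/ → /zɛ/, /p/ → /pɛ/, /k/ → /kɛ/.

zɛgɛθpɛkɛ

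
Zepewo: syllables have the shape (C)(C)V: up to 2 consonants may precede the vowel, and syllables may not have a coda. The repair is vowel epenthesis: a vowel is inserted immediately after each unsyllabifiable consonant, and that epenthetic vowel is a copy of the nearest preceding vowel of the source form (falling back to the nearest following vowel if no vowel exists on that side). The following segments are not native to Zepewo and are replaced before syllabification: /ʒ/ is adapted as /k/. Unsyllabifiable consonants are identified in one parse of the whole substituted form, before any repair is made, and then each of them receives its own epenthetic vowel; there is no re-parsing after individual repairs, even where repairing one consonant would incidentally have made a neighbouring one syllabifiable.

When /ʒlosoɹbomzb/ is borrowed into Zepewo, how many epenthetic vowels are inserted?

3

After substitution the input is /klosoɹbomzb/.
The unsyllabifiable consonants are /m/, /z/, /b/; each receives one epenthetic vowel.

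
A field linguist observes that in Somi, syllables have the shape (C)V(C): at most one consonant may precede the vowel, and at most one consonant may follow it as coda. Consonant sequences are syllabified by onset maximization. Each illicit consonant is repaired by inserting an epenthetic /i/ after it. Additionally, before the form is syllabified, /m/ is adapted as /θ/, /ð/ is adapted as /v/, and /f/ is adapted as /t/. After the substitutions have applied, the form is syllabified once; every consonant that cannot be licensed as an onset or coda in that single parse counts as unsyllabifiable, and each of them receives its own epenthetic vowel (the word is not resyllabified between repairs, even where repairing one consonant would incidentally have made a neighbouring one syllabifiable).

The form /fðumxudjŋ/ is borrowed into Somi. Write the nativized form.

tivuθxudjiŋi

Substitution: /f/ → /t/, /ð/ → /v/, /m/ → /θ/, giving /tvuθxudjŋ/.
Syllabifying with onset maximization leaves /t/, /j/, /ŋ/ stranded (at most one coda consonant is licensed; onsets are limited to one consonant).
Inserting the epenthetic vowel yields /t/ → /ti/, /j/ → /ji/, /ŋ/ → /ŋi/.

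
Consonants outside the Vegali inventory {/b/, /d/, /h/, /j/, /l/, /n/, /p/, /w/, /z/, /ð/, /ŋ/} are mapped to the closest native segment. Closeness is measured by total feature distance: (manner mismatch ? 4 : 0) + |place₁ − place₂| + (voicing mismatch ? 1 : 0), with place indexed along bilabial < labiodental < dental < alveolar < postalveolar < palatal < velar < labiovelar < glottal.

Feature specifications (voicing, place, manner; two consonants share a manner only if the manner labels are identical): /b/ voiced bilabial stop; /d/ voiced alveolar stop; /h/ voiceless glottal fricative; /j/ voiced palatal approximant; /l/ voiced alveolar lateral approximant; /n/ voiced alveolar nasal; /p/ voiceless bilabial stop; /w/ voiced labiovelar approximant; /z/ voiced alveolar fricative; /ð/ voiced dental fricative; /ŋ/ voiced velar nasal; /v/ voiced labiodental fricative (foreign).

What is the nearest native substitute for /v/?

/ð/ is closest: same manner (fricative), place distance 1 (labiodental→dental), same voicing; total 1. Next closest is /z/ at distance 2.

ð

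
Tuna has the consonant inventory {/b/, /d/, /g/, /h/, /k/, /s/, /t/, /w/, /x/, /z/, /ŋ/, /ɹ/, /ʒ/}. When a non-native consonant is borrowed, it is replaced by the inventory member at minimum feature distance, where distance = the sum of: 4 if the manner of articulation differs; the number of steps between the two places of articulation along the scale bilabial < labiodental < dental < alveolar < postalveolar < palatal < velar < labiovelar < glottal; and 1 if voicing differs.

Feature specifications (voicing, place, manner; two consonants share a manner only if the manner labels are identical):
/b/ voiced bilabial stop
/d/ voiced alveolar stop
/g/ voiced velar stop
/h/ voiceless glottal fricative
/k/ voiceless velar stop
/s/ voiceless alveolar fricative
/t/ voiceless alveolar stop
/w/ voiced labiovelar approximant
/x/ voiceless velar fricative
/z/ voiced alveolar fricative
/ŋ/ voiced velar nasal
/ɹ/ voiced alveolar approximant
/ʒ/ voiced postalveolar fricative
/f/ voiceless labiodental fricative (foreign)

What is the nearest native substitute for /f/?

s

/s/ is closest: same manner (fricative), place distance 2 (labiodental→alveolar), same voicing; total 2. Next closest is /z/ at distance 3.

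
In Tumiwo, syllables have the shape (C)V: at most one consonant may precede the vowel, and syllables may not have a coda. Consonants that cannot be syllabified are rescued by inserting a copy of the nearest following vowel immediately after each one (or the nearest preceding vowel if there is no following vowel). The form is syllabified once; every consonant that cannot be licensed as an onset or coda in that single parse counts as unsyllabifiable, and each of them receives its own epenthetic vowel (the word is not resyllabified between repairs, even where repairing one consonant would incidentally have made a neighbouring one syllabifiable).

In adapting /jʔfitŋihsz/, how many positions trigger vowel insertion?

The unsyllabifiable consonants are /j/, /ʔ/, /t/, /h/, /s/, /z/; each receives one epenthetic vowel.

6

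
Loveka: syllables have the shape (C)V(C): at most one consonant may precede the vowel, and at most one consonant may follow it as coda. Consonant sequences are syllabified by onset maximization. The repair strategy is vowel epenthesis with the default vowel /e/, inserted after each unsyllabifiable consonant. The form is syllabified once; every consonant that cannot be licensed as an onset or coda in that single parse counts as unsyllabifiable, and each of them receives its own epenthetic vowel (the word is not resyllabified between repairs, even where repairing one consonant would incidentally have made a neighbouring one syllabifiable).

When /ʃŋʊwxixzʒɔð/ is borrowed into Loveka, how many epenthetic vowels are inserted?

2

The unsyllabifiable consonants are /ʃ/, /z/; each receives one epenthetic vowel.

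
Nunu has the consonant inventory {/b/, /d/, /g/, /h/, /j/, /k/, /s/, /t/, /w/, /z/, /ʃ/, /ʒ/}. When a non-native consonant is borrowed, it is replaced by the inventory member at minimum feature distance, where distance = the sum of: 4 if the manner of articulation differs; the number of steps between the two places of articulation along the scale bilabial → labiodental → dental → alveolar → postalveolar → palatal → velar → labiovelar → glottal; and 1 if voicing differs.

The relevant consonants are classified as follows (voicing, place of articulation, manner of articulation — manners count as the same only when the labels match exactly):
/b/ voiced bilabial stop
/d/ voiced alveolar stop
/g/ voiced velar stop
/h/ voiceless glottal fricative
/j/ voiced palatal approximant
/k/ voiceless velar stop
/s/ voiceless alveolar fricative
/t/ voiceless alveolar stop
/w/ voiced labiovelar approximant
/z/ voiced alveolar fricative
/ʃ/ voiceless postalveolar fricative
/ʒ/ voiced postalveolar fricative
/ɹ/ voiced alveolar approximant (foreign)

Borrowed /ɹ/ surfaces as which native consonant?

/j/ is closest: same manner (approximant), place distance 2 (alveolar→palatal), same voicing; total 2. Next closest is /d/ at distance 4.

j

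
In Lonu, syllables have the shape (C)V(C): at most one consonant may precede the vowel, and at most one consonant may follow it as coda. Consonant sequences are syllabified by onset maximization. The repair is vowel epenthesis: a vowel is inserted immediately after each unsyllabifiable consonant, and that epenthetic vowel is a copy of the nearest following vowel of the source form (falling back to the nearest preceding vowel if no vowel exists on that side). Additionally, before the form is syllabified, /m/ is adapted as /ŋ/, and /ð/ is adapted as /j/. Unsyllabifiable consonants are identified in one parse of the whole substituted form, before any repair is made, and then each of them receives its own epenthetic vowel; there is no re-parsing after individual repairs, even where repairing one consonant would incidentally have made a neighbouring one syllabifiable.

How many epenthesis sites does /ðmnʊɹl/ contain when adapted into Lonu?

3

After substitution the input is /jŋnʊɹl/.
The unsyllabifiable consonants are /j/, /ŋ/, /l/; each receives one epenthetic vowel.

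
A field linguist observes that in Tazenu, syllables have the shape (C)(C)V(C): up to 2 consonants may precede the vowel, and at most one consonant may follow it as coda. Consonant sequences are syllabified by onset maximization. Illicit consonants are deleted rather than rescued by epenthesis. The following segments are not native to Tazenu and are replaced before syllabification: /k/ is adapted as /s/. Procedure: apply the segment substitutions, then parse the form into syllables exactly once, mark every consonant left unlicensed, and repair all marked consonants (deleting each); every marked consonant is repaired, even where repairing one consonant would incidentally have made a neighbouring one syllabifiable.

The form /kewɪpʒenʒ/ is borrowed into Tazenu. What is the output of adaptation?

sewɪpʒen

Substitution: /k/ → /s/, giving /sewɪpʒenʒ/.
Syllabifying with onset maximization leaves /ʒ/ stranded (at most one coda consonant is licensed; onsets may contain at most 2 consonants).
Each unlicensed consonant is deleted: /ʒ/.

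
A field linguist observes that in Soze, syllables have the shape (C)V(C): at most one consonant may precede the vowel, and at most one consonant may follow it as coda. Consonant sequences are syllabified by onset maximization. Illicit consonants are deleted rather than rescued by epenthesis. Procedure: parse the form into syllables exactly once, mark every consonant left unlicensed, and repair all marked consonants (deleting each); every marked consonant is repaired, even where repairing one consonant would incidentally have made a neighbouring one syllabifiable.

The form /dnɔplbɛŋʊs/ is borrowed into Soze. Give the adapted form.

nɔpbɛŋʊs

Under (C)V(C), the unsyllabifiable consonants are /d/, /l/ (at most one coda consonant is licensed; onsets are limited to one consonant).
Deleting the stranded consonants removes /d/, /l/.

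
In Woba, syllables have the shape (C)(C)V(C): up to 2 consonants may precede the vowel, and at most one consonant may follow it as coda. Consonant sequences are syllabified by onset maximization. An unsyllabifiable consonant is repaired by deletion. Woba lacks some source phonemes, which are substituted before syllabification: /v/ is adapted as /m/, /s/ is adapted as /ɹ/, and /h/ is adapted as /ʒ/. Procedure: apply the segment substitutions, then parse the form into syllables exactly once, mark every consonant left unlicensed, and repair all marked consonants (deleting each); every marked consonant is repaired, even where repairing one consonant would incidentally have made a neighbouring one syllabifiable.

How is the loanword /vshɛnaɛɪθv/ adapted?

ɹʒɛnaɛɪθ

Substitution: /v/ → /m/, /s/ → /ɹ/, /h/ → /ʒ/, giving /mɹʒɛnaɛɪθm/.
Under (C)(C)V(C), the unsyllabifiable consonants are /m/, /m/ (at most one coda consonant is licensed; onsets may contain at most 2 consonants).
Each unlicensed consonant is deleted: /m/, /m/.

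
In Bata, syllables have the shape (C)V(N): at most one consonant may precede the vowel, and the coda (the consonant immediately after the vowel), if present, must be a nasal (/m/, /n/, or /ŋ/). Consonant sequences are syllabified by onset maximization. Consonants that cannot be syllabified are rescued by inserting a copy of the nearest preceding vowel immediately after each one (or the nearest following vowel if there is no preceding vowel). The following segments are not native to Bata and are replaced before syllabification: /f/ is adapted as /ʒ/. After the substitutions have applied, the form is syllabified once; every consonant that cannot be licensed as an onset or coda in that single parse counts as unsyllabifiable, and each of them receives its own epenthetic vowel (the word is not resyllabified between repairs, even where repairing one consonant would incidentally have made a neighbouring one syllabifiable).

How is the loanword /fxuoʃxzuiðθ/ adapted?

Substitution: /f/ → /ʒ/, giving /ʒxuoʃxzuiðθ/.
Syllabifying with onset maximization leaves /ʒ/, /ʃ/, /x/, /ð/, /θ/ stranded (only a nasal (/m/, /n/, or /ŋ/) is licensed in coda position; onsets are limited to one consonant).
Each unlicensed consonant becomes the onset of a new syllable: /ʒ/ → /ʒu/, /ʃ/ → /ʃo/, /x/ → /xo/, /ð/ → /ði/, /θ/ → /θi/.

ʒuxuoʃoxozuiðiθi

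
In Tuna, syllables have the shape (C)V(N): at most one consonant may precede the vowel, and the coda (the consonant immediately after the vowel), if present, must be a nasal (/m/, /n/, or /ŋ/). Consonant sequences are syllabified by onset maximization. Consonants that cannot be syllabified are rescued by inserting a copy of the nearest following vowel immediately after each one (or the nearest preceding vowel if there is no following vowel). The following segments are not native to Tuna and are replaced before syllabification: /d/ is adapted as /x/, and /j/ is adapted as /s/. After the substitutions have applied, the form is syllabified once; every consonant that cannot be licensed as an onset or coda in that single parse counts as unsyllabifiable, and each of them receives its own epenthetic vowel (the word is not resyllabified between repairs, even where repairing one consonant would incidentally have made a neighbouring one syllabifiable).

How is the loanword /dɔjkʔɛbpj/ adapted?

xɔsɛkɛʔɛbɛpɛsɛ

Substitution: /d/ → /x/, /j/ → /s/, giving /xɔskʔɛbps/.
Under (C)V(N), the unsyllabifiable consonants are /s/, /k/, /b/, /p/, /s/ (only a nasal (/m/, /n/, or /ŋ/) is licensed in coda position; onsets are limited to one consonant).
Epenthesis after each stranded consonant: /s/ → /sɛ/, /k/ → /kɛ/, /b/ → /bɛ/, /p/ → /pɛ/, /s/ → /sɛ/.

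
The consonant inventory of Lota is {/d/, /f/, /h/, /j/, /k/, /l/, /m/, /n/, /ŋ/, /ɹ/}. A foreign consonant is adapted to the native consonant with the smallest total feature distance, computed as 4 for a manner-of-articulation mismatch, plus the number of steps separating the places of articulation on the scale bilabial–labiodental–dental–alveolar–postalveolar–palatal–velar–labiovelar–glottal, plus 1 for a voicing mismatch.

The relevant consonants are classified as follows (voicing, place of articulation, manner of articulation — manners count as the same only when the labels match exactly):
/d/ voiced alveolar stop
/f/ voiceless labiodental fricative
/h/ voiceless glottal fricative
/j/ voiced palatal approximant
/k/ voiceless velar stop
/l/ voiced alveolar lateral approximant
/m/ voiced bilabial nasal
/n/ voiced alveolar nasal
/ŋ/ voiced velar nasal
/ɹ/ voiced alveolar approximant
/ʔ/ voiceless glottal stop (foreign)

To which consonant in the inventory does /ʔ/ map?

/k/ is closest: same manner (stop), place distance 2 (glottal→velar), same voicing; total 2. Next closest is /h/ at distance 4.

k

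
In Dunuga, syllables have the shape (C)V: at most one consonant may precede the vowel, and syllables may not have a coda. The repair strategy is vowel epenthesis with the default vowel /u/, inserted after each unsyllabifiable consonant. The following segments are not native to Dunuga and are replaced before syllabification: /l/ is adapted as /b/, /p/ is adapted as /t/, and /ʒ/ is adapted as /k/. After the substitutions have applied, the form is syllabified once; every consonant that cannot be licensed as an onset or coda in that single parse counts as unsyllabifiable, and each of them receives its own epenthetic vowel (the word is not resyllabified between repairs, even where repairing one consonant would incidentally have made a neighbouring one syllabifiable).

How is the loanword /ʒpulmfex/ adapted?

kutubumufexu

Substitution: /ʒ/ → /k/, /p/ → /t/, /l/ → /b/, giving /ktubmfex/.
The consonants /k/, /b/, /m/, /x/ cannot be parsed into a legal (C)V syllable (no codas are permitted; onsets are limited to one consonant).
Epenthesis after each stranded consonant: /k/ → /ku/, /b/ → /bu/, /m/ → /mu/, /x/ → /xu/.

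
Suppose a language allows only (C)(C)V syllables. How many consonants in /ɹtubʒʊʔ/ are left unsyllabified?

The consonants /ʔ/ cannot be parsed into a legal (C)(C)V syllable (no codas are permitted; onsets may contain at most 2 consonants).

1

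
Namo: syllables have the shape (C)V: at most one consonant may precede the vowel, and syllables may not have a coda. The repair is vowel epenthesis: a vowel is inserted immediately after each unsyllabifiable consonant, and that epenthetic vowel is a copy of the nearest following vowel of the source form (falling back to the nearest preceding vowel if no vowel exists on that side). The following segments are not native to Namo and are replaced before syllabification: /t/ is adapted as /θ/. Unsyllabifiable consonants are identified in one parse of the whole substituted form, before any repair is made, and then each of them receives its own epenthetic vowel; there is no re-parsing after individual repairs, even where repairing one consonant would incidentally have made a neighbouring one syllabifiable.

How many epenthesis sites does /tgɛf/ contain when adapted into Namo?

2

After substitution the input is /θgɛf/.
The unsyllabifiable consonants are /θ/, /f/; each receives one epenthetic vowel.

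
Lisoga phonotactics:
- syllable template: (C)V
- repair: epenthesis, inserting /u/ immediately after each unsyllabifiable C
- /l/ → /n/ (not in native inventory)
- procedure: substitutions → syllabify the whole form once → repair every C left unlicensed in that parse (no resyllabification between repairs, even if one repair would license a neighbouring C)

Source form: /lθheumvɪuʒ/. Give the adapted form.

Substitution: /l/ → /n/, giving /nθheumvɪuʒ/.
Syllabifying with onset maximization leaves /n/, /θ/, /m/, /ʒ/ stranded (no codas are permitted; onsets are limited to one consonant).
Each unlicensed consonant becomes the onset of a new syllable: /n/ → /nu/, /θ/ → /θu/, /m/ → /mu/, /ʒ/ → /ʒu/.

nuθuheumuvɪuʒu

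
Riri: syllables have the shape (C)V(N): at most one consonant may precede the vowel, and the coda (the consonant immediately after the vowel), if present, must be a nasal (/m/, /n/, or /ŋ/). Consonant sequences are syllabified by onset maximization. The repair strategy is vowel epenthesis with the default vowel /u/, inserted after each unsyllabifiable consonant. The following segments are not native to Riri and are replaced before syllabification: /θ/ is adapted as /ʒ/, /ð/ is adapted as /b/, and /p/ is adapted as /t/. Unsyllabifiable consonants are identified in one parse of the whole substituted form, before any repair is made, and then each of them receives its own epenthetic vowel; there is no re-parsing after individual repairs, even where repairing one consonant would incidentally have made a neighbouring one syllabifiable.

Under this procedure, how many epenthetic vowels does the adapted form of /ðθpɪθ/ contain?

After substitution the input is /bʒtɪʒ/.
The unsyllabifiable consonants are /b/, /ʒ/, /ʒ/; each receives one epenthetic vowel.

3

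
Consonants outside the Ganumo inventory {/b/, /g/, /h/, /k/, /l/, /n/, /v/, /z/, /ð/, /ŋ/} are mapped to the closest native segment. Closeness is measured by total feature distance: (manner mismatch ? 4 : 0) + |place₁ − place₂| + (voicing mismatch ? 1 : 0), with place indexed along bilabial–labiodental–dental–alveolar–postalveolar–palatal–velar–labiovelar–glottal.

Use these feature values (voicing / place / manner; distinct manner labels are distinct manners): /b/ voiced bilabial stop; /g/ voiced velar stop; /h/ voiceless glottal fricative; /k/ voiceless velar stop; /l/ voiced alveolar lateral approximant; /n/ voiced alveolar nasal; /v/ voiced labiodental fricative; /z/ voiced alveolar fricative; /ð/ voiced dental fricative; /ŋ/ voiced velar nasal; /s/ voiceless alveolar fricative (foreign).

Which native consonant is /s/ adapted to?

z

/z/ is closest: same manner (fricative), place distance 0 (alveolar→alveolar), voicing differs (+1); total 1. Next closest is /ð/ at distance 2.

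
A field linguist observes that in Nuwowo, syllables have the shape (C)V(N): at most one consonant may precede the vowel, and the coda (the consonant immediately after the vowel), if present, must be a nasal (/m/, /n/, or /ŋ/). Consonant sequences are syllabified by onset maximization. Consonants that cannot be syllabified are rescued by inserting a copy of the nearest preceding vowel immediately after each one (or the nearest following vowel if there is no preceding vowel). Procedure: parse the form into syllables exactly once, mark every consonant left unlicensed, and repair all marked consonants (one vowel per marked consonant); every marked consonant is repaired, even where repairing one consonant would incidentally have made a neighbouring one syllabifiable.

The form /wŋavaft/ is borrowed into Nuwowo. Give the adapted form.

Under (C)V(N), the unsyllabifiable consonants are /w/, /f/, /t/ (only a nasal (/m/, /n/, or /ŋ/) is licensed in coda position; onsets are limited to one consonant).
Inserting the epenthetic vowel yields /w/ → /wa/, /f/ → /fa/, /t/ → /ta/.

waŋavafata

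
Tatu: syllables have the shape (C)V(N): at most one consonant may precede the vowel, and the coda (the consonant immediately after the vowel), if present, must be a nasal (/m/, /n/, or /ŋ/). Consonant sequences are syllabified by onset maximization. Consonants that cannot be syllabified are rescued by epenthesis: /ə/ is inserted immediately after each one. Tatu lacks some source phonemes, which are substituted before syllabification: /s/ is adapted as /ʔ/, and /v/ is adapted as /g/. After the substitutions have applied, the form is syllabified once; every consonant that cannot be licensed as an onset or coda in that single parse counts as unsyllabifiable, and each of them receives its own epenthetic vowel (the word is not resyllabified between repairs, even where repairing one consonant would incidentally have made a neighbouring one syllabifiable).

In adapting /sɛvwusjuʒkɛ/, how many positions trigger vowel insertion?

3

After substitution the input is /ʔɛgwuʔjuʒkɛ/.
The unsyllabifiable consonants are /g/, /ʔ/, /ʒ/; each receives one epenthetic vowel.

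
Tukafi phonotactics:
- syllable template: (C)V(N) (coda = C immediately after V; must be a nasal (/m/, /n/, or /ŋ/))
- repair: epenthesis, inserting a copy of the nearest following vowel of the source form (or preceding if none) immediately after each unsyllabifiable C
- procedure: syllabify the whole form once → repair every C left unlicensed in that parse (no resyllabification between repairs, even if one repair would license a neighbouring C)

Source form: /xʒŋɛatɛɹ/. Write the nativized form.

xɛʒɛŋɛatɛɹɛ

Under (C)V(N), the unsyllabifiable consonants are /x/, /ʒ/, /ɹ/ (only a nasal (/m/, /n/, or /ŋ/) is licensed in coda position; onsets are limited to one consonant).
Epenthesis after each stranded consonant: /x/ → /xɛ/, /ʒ/ → /ʒɛ/, /ɹ/ → /ɹɛ/.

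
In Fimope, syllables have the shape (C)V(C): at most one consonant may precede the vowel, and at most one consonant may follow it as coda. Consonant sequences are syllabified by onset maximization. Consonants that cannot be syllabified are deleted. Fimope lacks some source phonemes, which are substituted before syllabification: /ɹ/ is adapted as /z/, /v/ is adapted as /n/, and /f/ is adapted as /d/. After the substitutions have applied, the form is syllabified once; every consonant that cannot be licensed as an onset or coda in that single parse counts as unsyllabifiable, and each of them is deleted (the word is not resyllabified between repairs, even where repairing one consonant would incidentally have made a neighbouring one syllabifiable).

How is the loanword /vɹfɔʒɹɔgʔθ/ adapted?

dɔʒzɔg

Substitution: /v/ → /n/, /ɹ/ → /z/, /f/ → /d/, giving /nzdɔʒzɔgʔθ/.
Under (C)V(C), the unsyllabifiable consonants are /n/, /z/, /ʔ/, /θ/ (at most one coda consonant is licensed; onsets are limited to one consonant).
Deletion applies to /n/, /z/, /ʔ/, /θ/.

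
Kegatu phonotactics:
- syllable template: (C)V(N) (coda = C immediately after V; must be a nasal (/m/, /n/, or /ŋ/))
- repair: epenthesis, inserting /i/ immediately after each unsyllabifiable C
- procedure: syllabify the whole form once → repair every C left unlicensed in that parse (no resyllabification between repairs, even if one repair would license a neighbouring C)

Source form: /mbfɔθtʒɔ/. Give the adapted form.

mibifɔθitiʒɔ

Syllabifying with onset maximization leaves /m/, /b/, /θ/, /t/ stranded (only a nasal (/m/, /n/, or /ŋ/) is licensed in coda position; onsets are limited to one consonant).
Inserting the epenthetic vowel yields /m/ → /mi/, /b/ → /bi/, /θ/ → /θi/, /t/ → /ti/.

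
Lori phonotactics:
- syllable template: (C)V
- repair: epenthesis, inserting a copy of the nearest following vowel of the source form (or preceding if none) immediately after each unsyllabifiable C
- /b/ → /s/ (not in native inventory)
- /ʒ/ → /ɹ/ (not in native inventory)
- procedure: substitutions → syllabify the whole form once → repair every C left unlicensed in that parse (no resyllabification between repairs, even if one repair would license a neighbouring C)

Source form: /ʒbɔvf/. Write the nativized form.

Substitution: /ʒ/ → /ɹ/, /b/ → /s/, giving /ɹsɔvf/.
Syllabifying with onset maximization leaves /ɹ/, /v/, /f/ stranded (no codas are permitted; onsets are limited to one consonant).
Each unlicensed consonant becomes the onset of a new syllable: /ɹ/ → /ɹɔ/, /v/ → /vɔ/, /f/ → /fɔ/.

ɹɔsɔvɔfɔ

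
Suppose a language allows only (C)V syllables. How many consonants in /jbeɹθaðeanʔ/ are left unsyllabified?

4

The consonants /j/, /ɹ/, /n/, /ʔ/ cannot be parsed into a legal (C)V syllable (no codas are permitted; onsets are limited to one consonant).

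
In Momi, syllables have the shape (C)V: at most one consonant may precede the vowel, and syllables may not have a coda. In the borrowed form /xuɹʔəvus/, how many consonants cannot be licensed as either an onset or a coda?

2

The consonants /ɹ/, /s/ cannot be parsed into a legal (C)V syllable (no codas are permitted; onsets are limited to one consonant).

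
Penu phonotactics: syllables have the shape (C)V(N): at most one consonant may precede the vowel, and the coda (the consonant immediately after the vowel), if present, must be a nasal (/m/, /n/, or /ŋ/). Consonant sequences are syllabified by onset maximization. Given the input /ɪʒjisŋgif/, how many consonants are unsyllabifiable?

4

Under (C)V(N), the unsyllabifiable consonants are /ʒ/, /s/, /ŋ/, /f/ (only a nasal (/m/, /n/, or /ŋ/) is licensed in coda position; onsets are limited to one consonant).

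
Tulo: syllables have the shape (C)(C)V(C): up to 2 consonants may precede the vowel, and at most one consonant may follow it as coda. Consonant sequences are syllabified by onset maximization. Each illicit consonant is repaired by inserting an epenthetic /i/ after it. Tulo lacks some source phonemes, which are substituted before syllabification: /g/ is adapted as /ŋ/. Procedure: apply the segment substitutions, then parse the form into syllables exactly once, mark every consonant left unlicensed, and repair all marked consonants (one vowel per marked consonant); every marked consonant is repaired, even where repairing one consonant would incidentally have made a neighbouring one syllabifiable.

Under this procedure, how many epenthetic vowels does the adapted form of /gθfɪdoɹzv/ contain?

3

After substitution the input is /ŋθfɪdoɹzv/.
The unsyllabifiable consonants are /ŋ/, /z/, /v/; each receives one epenthetic vowel.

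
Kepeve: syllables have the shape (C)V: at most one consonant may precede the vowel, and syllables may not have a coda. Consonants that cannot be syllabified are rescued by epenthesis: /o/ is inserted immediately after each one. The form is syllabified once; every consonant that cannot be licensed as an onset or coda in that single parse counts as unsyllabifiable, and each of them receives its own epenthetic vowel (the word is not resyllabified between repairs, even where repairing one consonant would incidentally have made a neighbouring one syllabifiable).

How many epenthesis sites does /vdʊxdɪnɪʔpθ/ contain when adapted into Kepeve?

5

The unsyllabifiable consonants are /v/, /x/, /ʔ/, /p/, /θ/; each receives one epenthetic vowel.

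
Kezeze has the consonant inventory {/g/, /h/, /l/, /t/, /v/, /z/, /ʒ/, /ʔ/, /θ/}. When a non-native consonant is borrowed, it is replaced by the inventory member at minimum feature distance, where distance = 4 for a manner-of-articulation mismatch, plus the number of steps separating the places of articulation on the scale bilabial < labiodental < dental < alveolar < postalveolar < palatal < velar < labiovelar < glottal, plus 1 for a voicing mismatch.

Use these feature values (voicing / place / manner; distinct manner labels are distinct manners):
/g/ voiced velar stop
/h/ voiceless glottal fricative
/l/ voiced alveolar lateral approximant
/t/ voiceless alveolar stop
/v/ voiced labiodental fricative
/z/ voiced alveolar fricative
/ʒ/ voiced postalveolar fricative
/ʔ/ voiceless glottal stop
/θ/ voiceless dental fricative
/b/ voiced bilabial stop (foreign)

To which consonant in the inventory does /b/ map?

t

/t/ is closest: same manner (stop), place distance 3 (bilabial→alveolar), voicing differs (+1); total 4. Next closest is /v/ at distance 5.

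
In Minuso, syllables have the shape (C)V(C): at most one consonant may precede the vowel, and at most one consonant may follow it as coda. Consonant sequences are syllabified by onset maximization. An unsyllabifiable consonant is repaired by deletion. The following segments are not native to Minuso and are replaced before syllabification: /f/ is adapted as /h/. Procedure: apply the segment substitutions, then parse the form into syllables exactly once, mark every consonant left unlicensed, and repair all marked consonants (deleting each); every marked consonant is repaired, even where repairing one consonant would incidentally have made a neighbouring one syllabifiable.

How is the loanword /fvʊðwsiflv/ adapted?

Substitution: /f/ → /h/, giving /hvʊðwsihlv/.
Under (C)V(C), the unsyllabifiable consonants are /h/, /w/, /l/, /v/ (at most one coda consonant is licensed; onsets are limited to one consonant).
Each unlicensed consonant is deleted: /h/, /w/, /l/, /v/.

vʊðsih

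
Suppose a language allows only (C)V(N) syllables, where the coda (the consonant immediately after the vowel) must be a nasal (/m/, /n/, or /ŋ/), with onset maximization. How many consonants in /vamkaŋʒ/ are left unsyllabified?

1

Under (C)V(N), the unsyllabifiable consonants are /ʒ/ (only a nasal (/m/, /n/, or /ŋ/) is licensed in coda position; onsets are limited to one consonant).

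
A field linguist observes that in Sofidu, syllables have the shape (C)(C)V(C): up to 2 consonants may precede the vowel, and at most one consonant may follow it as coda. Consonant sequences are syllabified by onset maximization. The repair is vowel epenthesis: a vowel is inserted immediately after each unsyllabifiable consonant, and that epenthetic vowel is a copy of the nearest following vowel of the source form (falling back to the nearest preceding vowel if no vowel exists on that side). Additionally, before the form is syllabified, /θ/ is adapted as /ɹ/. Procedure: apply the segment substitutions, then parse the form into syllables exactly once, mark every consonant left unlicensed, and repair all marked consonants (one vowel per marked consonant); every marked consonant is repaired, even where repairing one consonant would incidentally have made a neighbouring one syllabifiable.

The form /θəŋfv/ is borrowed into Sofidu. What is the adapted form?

Substitution: /θ/ → /ɹ/, giving /ɹəŋfv/.
Syllabifying with onset maximization leaves /f/, /v/ stranded (at most one coda consonant is licensed; onsets may contain at most 2 consonants).
Epenthesis after each stranded consonant: /f/ → /fə/, /v/ → /və/.

ɹəŋfəvə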